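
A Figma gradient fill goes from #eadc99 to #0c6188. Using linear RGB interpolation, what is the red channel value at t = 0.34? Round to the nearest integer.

R₁ = 234 (from #eadc99), R₂ = 12 (from #0c6188).
R = 234 + 0.34 × (12 − 234) = 158.52 → 159

159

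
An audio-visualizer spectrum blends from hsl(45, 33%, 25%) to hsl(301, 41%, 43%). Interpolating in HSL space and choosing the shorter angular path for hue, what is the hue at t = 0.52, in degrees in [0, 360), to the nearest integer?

351

Hue: 301 − 45 = 256°, but |256| > 180 so the shorter arc goes the other way: Δh = 256 − 360 = -104°.
H = 45 + 0.52 × (-104) = -9.08 → -9 → -9 mod 360 = 351°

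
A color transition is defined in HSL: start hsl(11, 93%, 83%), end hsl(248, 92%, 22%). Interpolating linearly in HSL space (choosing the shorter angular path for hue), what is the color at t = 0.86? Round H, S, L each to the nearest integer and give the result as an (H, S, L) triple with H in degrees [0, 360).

Hue: 248 − 11 = 237°, but |237| > 180 so the shorter arc goes the other way: Δh = 237 − 360 = -123°.
H = 11 + 0.86 × (-123) = -94.78 → -95 → -95 mod 360 = 265°
S = 93 + 0.86 × (92 − 93) = 92.14 → 92%
L = 83 + 0.86 × (22 − 83) = 30.54 → 31%

(265, 92, 31)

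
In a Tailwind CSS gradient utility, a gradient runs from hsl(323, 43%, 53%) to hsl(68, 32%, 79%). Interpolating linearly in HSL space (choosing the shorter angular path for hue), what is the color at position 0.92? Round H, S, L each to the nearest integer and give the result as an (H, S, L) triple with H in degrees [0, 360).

(60, 33, 77)

Hue: 68 − 323 = -255°, but |-255| > 180 so the shorter arc goes the other way: Δh = -255 + 360 = 105°.
H = 323 + 0.92 × (105) = 419.6 → 420 → 420 mod 360 = 60°
S = 43 + 0.92 × (32 − 43) = 32.88 → 33%
L = 53 + 0.92 × (79 − 53) = 76.92 → 77%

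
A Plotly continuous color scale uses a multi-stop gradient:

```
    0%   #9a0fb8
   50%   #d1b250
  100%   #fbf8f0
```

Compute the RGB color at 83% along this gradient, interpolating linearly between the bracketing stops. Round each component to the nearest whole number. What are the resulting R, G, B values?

(237, 224, 186)

83% lies between the 50% and 100% stops, so the local fraction is t = (83 − 50)/(100 − 50) = 33/50 ≈ 0.66.
#d1b250 → (209, 178, 80); #fbf8f0 → (251, 248, 240).
R = 209 + 0.66 × (251 − 209) = 236.72 → 237
G = 178 + 0.66 × (248 − 178) = 224.2 → 224
B = 80 + 0.66 × (240 − 80) = 185.6 → 186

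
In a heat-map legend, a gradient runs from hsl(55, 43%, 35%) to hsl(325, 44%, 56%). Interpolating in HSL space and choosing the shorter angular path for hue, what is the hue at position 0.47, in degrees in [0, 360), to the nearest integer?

Hue: 325 − 55 = 270°, but |270| > 180 so the shorter arc goes the other way: Δh = 270 − 360 = -90°.
H = 55 + 0.47 × (-90) = 12.7 → 13°

13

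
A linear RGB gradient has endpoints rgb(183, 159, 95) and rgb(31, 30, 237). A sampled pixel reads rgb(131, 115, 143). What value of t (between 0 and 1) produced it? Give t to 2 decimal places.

0.34

Invert the lerp on the R channel (largest span, 152): t = (131 − 183) / (31 − 183) = -52/-152 = 0.34211.
Check on G: (115 − 159)/(30 − 159) = 0.3411 ✓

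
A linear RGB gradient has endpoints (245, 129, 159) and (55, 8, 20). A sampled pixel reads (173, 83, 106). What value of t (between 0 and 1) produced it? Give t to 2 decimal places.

0.38

Invert the lerp on the R channel (largest span, 190): t = (173 − 245) / (55 − 245) = -72/-190 = 0.37895.
Check on G: (83 − 129)/(8 − 129) = 0.3802 ✓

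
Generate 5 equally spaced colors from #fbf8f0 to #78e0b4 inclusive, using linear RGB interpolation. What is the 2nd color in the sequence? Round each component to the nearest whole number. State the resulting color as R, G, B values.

With 5 swatches and endpoints inclusive, swatch 2 sits at t = (2 − 1)/(5 − 1) = 1/4 ≈ 0.25.
#fbf8f0 → (251, 248, 240); #78e0b4 → (120, 224, 180).
R = 251 + 0.25 × (120 − 251) = 218.25 → 218
G = 248 + 0.25 × (224 − 248) = 242 → 242
B = 240 + 0.25 × (180 − 240) = 225 → 225

(218, 242, 225)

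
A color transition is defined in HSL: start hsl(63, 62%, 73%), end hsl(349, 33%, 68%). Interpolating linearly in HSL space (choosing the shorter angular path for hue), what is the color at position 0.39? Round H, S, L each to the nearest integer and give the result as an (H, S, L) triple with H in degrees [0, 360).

Hue: 349 − 63 = 286°, but |286| > 180 so the shorter arc goes the other way: Δh = 286 − 360 = -74°.
H = 63 + 0.39 × (-74) = 34.14 → 34°
S = 62 + 0.39 × (33 − 62) = 50.69 → 51%
L = 73 + 0.39 × (68 − 73) = 71.05 → 71%

(34, 51, 71)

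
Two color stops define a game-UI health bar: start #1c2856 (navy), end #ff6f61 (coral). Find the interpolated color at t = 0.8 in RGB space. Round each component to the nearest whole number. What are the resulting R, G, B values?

#1c2856 → (28, 40, 86); #ff6f61 → (255, 111, 97).
R = 28 + 0.8 × (255 − 28) = 28 + 0.8 × 227 = 209.6 → 210
G = 40 + 0.8 × (111 − 40) = 40 + 0.8 × 71 = 96.8 → 97
B = 86 + 0.8 × (97 − 86) = 86 + 0.8 × 11 = 94.8 → 95
So the blended color is (210, 97, 95), about #d2615f.

(210, 97, 95)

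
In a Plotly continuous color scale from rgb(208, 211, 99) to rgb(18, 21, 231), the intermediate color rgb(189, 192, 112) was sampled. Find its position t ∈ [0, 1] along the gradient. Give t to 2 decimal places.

Invert the lerp on the R channel (largest span, 190): t = (189 − 208) / (18 − 208) = -19/-190 = 0.1.
Check on G: (192 − 211)/(21 − 211) = 0.1 ✓

0.10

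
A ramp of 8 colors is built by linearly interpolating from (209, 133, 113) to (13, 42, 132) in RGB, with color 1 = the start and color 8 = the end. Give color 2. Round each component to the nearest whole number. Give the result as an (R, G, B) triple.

With 8 swatches and endpoints inclusive, swatch 2 sits at t = (2 − 1)/(8 − 1) = 1/7 ≈ 0.1429.
R = 209 + 0.1429 × (13 − 209) = 180.992 → 181
G = 133 + 0.1429 × (42 − 133) = 119.996 → 120
B = 113 + 0.1429 × (132 − 113) = 115.715 → 116

(181, 120, 116)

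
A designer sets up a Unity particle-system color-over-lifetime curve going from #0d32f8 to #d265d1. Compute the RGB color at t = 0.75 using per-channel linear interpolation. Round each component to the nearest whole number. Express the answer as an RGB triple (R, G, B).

#0d32f8 → (13, 50, 248); #d265d1 → (210, 101, 209).
R = 13 + 0.75 × (210 − 13) = 13 + 0.75 × 197 = 160.75 → 161
G = 50 + 0.75 × (101 − 50) = 50 + 0.75 × 51 = 88.25 → 88
B = 248 + 0.75 × (209 − 248) = 248 + 0.75 × -39 = 218.75 → 219

(161, 88, 219)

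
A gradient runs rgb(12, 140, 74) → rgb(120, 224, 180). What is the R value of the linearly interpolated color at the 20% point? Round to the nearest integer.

34

R = 12 + 0.2 × (120 − 12) = 33.6 → 34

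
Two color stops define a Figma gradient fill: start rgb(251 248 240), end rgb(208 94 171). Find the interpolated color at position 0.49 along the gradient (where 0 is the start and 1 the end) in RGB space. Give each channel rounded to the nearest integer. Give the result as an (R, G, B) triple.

(230, 173, 206)

R = 251 + 0.49 × (208 − 251) = 251 + 0.49 × -43 = 229.93 → 230
G = 248 + 0.49 × (94 − 248) = 248 + 0.49 × -154 = 172.54 → 173
B = 240 + 0.49 × (171 − 240) = 240 + 0.49 × -69 = 206.19 → 206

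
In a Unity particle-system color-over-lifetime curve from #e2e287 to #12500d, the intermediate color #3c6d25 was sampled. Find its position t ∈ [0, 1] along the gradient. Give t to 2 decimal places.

0.80

Invert the lerp on the R channel (largest span, 208): t = (60 − 226) / (18 − 226) = -166/-208 = 0.79808.
Check on G: (109 − 226)/(80 − 226) = 0.8014 ✓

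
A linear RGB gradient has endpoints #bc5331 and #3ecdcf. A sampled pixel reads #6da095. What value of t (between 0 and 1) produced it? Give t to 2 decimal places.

0.63

Invert the lerp on the B channel (largest span, 158): t = (149 − 49) / (207 − 49) = 100/158 = 0.63291.
Check on R: (109 − 188)/(62 − 188) = 0.627 ✓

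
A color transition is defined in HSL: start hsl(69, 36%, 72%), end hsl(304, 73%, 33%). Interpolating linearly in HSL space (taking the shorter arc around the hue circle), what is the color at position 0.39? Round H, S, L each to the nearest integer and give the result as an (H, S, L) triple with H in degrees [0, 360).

(20, 50, 57)

Hue: 304 − 69 = 235°, but |235| > 180 so the shorter arc goes the other way: Δh = 235 − 360 = -125°.
H = 69 + 0.39 × (-125) = 20.25 → 20°
S = 36 + 0.39 × (73 − 36) = 50.43 → 50%
L = 72 + 0.39 × (33 − 72) = 56.79 → 57%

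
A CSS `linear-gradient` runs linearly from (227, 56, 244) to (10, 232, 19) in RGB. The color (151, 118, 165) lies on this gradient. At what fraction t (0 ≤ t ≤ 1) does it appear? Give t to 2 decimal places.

0.35

Invert the lerp on the B channel (largest span, 225): t = (165 − 244) / (19 − 244) = -79/-225 = 0.35111.
Check on R: (151 − 227)/(10 − 227) = 0.3502 ✓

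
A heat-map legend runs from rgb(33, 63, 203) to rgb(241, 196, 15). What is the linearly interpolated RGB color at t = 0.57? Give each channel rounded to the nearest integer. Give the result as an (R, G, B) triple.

(152, 139, 96)

R = 33 + 0.57 × (241 − 33) = 33 + 0.57 × 208 = 151.56 → 152
G = 63 + 0.57 × (196 − 63) = 63 + 0.57 × 133 = 138.81 → 139
B = 203 + 0.57 × (15 − 203) = 203 + 0.57 × -188 = 95.84 → 96
So the blended color is (152, 139, 96), about #988b60.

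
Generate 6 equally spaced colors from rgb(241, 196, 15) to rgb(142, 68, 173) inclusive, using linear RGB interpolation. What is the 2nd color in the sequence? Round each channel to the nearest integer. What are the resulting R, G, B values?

(221, 170, 47)

With 6 swatches and endpoints inclusive, swatch 2 sits at t = (2 − 1)/(6 − 1) = 1/5 ≈ 0.2.
R = 241 + 0.2 × (142 − 241) = 221.2 → 221
G = 196 + 0.2 × (68 − 196) = 170.4 → 170
B = 15 + 0.2 × (173 − 15) = 46.6 → 47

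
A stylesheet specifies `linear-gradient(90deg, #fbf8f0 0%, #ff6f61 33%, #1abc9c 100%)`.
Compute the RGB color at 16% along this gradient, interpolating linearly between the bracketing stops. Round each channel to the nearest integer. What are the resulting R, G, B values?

16% lies between the 0% and 33% stops, so the local fraction is t = (16 − 0)/(33 − 0) = 16/33 ≈ 0.4848.
#fbf8f0 → (251, 248, 240); #ff6f61 → (255, 111, 97).
R = 251 + 0.4848 × (255 − 251) = 252.939 → 253
G = 248 + 0.4848 × (111 − 248) = 181.582 → 182
B = 240 + 0.4848 × (97 − 240) = 170.674 → 171

(253, 182, 171)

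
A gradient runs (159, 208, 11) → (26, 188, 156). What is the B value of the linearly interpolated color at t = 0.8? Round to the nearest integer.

127

B = 11 + 0.8 × (156 − 11) = 127 → 127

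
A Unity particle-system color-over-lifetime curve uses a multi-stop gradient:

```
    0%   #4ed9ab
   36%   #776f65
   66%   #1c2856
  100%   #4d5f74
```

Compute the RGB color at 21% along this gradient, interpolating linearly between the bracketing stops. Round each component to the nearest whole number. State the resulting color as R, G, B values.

(102, 155, 130)

21% lies between the 0% and 36% stops, so the local fraction is t = (21 − 0)/(36 − 0) = 21/36 ≈ 0.5833.
#4ed9ab → (78, 217, 171); #776f65 → (119, 111, 101).
R = 78 + 0.5833 × (119 − 78) = 101.915 → 102
G = 217 + 0.5833 × (111 − 217) = 155.17 → 155
B = 171 + 0.5833 × (101 − 171) = 130.169 → 130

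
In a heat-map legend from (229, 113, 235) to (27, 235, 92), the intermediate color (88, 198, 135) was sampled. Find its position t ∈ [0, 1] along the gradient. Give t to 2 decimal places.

0.70

Invert the lerp on the R channel (largest span, 202): t = (88 − 229) / (27 − 229) = -141/-202 = 0.69802.
Check on G: (198 − 113)/(235 − 113) = 0.6967 ✓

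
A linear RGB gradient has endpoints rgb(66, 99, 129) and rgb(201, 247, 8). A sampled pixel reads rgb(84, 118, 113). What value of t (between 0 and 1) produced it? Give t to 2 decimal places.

Invert the lerp on the G channel (largest span, 148): t = (118 − 99) / (247 − 99) = 19/148 = 0.12838.
Check on R: (84 − 66)/(201 − 66) = 0.1333 ✓

0.13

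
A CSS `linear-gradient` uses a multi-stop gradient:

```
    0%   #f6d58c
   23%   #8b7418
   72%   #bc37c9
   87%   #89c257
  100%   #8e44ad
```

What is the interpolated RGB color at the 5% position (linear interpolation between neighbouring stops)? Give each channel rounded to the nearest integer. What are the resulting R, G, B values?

5% lies between the 0% and 23% stops, so the local fraction is t = (5 − 0)/(23 − 0) = 5/23 ≈ 0.2174.
#f6d58c → (246, 213, 140); #8b7418 → (139, 116, 24).
R = 246 + 0.2174 × (139 − 246) = 222.738 → 223
G = 213 + 0.2174 × (116 − 213) = 191.912 → 192
B = 140 + 0.2174 × (24 − 140) = 114.782 → 115

(223, 192, 115)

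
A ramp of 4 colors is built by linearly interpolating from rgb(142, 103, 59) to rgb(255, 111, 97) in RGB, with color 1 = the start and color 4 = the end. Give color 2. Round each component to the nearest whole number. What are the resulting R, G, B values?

With 4 swatches and endpoints inclusive, swatch 2 sits at t = (2 − 1)/(4 − 1) = 1/3 ≈ 0.3333.
R = 142 + 0.3333 × (255 − 142) = 179.663 → 180
G = 103 + 0.3333 × (111 − 103) = 105.666 → 106
B = 59 + 0.3333 × (97 − 59) = 71.665 → 72

(180, 106, 72)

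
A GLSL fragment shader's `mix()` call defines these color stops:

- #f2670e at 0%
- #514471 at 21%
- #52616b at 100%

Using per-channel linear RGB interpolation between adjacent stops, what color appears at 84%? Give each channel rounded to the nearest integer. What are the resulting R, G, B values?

(82, 91, 108)

84% lies between the 21% and 100% stops, so the local fraction is t = (84 − 21)/(100 − 21) = 63/79 ≈ 0.7975.
#514471 → (81, 68, 113); #52616b → (82, 97, 107).
R = 81 + 0.7975 × (82 − 81) = 81.797 → 82
G = 68 + 0.7975 × (97 − 68) = 91.127 → 91
B = 113 + 0.7975 × (107 − 113) = 108.215 → 108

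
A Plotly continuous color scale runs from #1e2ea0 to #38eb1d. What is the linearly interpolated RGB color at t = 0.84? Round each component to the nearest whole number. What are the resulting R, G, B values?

#1e2ea0 → (30, 46, 160); #38eb1d → (56, 235, 29).
R = 30 + 0.84 × (56 − 30) = 30 + 0.84 × 26 = 51.84 → 52
G = 46 + 0.84 × (235 − 46) = 46 + 0.84 × 189 = 204.76 → 205
B = 160 + 0.84 × (29 − 160) = 160 + 0.84 × -131 = 49.96 → 50

(52, 205, 50)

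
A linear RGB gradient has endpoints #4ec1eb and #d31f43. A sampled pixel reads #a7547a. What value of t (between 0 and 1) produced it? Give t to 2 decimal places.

Invert the lerp on the B channel (largest span, 168): t = (122 − 235) / (67 − 235) = -113/-168 = 0.67262.
Check on R: (167 − 78)/(211 − 78) = 0.6692 ✓

0.67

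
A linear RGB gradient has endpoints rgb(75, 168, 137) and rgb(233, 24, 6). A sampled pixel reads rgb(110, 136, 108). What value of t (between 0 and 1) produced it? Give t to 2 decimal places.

0.22

Invert the lerp on the R channel (largest span, 158): t = (110 − 75) / (233 − 75) = 35/158 = 0.22152.
Check on G: (136 − 168)/(24 − 168) = 0.2222 ✓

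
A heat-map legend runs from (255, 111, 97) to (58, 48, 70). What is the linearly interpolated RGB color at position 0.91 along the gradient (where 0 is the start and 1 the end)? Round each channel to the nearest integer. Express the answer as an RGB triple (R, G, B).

(76, 54, 72)

R = 255 + 0.91 × (58 − 255) = 255 + 0.91 × -197 = 75.73 → 76
G = 111 + 0.91 × (48 − 111) = 111 + 0.91 × -63 = 53.67 → 54
B = 97 + 0.91 × (70 − 97) = 97 + 0.91 × -27 = 72.43 → 72
So the blended color is (76, 54, 72), about #4c3648.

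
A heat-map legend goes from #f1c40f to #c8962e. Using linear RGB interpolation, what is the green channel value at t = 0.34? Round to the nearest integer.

180

G₁ = 196 (from #f1c40f), G₂ = 150 (from #c8962e).
G = 196 + 0.34 × (150 − 196) = 180.36 → 180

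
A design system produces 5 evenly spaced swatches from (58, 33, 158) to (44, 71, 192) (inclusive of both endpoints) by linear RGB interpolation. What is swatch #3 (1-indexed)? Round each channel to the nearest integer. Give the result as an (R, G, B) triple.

With 5 swatches and endpoints inclusive, swatch 3 sits at t = (3 − 1)/(5 − 1) = 2/4 ≈ 0.5.
R = 58 + 0.5 × (44 − 58) = 51 → 51
G = 33 + 0.5 × (71 − 33) = 52 → 52
B = 158 + 0.5 × (192 − 158) = 175 → 175

(51, 52, 175)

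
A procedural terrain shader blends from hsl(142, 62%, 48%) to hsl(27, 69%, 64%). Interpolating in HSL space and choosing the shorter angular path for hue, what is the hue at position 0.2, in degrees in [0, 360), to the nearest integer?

119

Hue arc: Δh = 27 − 142 = -115° (|Δh| ≤ 180, already the shorter path).
H = 142 + 0.2 × (-115) = 119 → 119°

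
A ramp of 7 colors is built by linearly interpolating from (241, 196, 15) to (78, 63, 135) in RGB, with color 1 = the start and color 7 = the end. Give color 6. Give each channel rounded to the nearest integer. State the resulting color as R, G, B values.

(105, 85, 115)

With 7 swatches and endpoints inclusive, swatch 6 sits at t = (6 − 1)/(7 − 1) = 5/6 ≈ 0.8333.
R = 241 + 0.8333 × (78 − 241) = 105.172 → 105
G = 196 + 0.8333 × (63 − 196) = 85.171 → 85
B = 15 + 0.8333 × (135 − 15) = 114.996 → 115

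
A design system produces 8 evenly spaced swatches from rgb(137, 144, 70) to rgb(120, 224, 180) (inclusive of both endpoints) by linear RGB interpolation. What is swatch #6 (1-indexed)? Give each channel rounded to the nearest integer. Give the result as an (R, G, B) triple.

With 8 swatches and endpoints inclusive, swatch 6 sits at t = (6 − 1)/(8 − 1) = 5/7 ≈ 0.7143.
R = 137 + 0.7143 × (120 − 137) = 124.857 → 125
G = 144 + 0.7143 × (224 − 144) = 201.144 → 201
B = 70 + 0.7143 × (180 − 70) = 148.573 → 149

(125, 201, 149)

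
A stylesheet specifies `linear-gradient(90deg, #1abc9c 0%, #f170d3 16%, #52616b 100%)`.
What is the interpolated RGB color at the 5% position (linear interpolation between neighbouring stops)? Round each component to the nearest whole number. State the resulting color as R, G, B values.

5% lies between the 0% and 16% stops, so the local fraction is t = (5 − 0)/(16 − 0) = 5/16 ≈ 0.3125.
#1abc9c → (26, 188, 156); #f170d3 → (241, 112, 211).
R = 26 + 0.3125 × (241 − 26) = 93.188 → 93
G = 188 + 0.3125 × (112 − 188) = 164.25 → 164
B = 156 + 0.3125 × (211 − 156) = 173.188 → 173

(93, 164, 173)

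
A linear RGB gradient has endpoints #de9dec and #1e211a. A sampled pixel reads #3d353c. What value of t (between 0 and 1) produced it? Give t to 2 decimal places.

Invert the lerp on the B channel (largest span, 210): t = (60 − 236) / (26 − 236) = -176/-210 = 0.8381.
Check on R: (61 − 222)/(30 − 222) = 0.8385 ✓

0.84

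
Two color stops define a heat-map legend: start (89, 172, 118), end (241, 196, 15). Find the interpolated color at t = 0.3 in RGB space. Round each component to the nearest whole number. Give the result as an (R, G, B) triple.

(135, 179, 87)

R = 89 + 0.3 × (241 − 89) = 89 + 0.3 × 152 = 134.6 → 135
G = 172 + 0.3 × (196 − 172) = 172 + 0.3 × 24 = 179.2 → 179
B = 118 + 0.3 × (15 − 118) = 118 + 0.3 × -103 = 87.1 → 87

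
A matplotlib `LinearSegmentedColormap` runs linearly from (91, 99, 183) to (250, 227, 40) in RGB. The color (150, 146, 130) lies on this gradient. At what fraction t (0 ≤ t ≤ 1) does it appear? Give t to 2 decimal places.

0.37

Invert the lerp on the R channel (largest span, 159): t = (150 − 91) / (250 − 91) = 59/159 = 0.37107.
Check on G: (146 − 99)/(227 − 99) = 0.3672 ✓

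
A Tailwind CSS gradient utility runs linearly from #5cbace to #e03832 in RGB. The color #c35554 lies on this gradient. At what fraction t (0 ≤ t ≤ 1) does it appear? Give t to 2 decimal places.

Invert the lerp on the B channel (largest span, 156): t = (84 − 206) / (50 − 206) = -122/-156 = 0.78205.
Check on R: (195 − 92)/(224 − 92) = 0.7803 ✓

0.78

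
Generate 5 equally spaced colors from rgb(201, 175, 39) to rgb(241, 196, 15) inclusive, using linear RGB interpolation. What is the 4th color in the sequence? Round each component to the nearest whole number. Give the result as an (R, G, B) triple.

(231, 191, 21)

With 5 swatches and endpoints inclusive, swatch 4 sits at t = (4 − 1)/(5 − 1) = 3/4 ≈ 0.75.
R = 201 + 0.75 × (241 − 201) = 231 → 231
G = 175 + 0.75 × (196 − 175) = 190.75 → 191
B = 39 + 0.75 × (15 − 39) = 21 → 21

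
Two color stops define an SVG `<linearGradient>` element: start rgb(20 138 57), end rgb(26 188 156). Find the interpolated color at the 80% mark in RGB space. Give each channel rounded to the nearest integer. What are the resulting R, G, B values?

(25, 178, 136)

80% corresponds to t = 0.8.
R = 20 + 0.8 × (26 − 20) = 20 + 0.8 × 6 = 24.8 → 25
G = 138 + 0.8 × (188 − 138) = 138 + 0.8 × 50 = 178 → 178
B = 57 + 0.8 × (156 − 57) = 57 + 0.8 × 99 = 136.2 → 136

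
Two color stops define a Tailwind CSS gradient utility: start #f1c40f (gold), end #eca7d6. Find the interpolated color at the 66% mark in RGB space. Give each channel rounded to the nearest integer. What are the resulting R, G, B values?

#f1c40f → (241, 196, 15); #eca7d6 → (236, 167, 214).
66% corresponds to t = 0.66.
R = 241 + 0.66 × (236 − 241) = 241 + 0.66 × -5 = 237.7 → 238
G = 196 + 0.66 × (167 − 196) = 196 + 0.66 × -29 = 176.86 → 177
B = 15 + 0.66 × (214 − 15) = 15 + 0.66 × 199 = 146.34 → 146

(238, 177, 146)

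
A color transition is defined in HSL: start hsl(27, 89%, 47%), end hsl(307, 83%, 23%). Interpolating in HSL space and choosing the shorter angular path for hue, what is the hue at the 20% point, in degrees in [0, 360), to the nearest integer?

11

Hue: 307 − 27 = 280°, but |280| > 180 so the shorter arc goes the other way: Δh = 280 − 360 = -80°.
H = 27 + 0.2 × (-80) = 11 → 11°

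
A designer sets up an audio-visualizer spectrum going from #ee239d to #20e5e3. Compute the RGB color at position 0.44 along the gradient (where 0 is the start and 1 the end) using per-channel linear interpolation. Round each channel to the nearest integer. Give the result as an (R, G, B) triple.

(147, 120, 188)

#ee239d → (238, 35, 157); #20e5e3 → (32, 229, 227).
R = 238 + 0.44 × (32 − 238) = 238 + 0.44 × -206 = 147.36 → 147
G = 35 + 0.44 × (229 − 35) = 35 + 0.44 × 194 = 120.36 → 120
B = 157 + 0.44 × (227 − 157) = 157 + 0.44 × 70 = 187.8 → 188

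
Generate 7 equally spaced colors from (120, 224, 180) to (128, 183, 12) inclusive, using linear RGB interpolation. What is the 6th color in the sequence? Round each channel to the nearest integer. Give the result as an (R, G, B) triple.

With 7 swatches and endpoints inclusive, swatch 6 sits at t = (6 − 1)/(7 − 1) = 5/6 ≈ 0.8333.
R = 120 + 0.8333 × (128 − 120) = 126.666 → 127
G = 224 + 0.8333 × (183 − 224) = 189.835 → 190
B = 180 + 0.8333 × (12 − 180) = 40.006 → 40

(127, 190, 40)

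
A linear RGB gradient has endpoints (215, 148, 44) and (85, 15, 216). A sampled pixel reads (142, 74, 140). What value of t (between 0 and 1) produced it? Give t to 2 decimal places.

Invert the lerp on the B channel (largest span, 172): t = (140 − 44) / (216 − 44) = 96/172 = 0.55814.
Check on R: (142 − 215)/(85 − 215) = 0.5615 ✓

0.56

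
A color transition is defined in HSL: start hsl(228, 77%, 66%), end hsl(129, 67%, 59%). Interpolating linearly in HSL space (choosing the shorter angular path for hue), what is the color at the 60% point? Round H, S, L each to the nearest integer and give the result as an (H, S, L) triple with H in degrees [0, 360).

Hue arc: Δh = 129 − 228 = -99° (|Δh| ≤ 180, already the shorter path).
H = 228 + 0.6 × (-99) = 168.6 → 169°
S = 77 + 0.6 × (67 − 77) = 71 → 71%
L = 66 + 0.6 × (59 − 66) = 61.8 → 62%

(169, 71, 62)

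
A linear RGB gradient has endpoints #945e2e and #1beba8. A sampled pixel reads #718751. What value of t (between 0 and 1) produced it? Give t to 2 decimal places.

0.29

Invert the lerp on the G channel (largest span, 141): t = (135 − 94) / (235 − 94) = 41/141 = 0.29078.
Check on R: (113 − 148)/(27 − 148) = 0.2893 ✓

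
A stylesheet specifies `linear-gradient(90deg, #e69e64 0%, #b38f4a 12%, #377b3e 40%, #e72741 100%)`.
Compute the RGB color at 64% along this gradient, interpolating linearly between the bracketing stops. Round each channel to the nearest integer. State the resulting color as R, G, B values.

(125, 89, 63)

64% lies between the 40% and 100% stops, so the local fraction is t = (64 − 40)/(100 − 40) = 24/60 ≈ 0.4.
#377b3e → (55, 123, 62); #e72741 → (231, 39, 65).
R = 55 + 0.4 × (231 − 55) = 125.4 → 125
G = 123 + 0.4 × (39 − 123) = 89.4 → 89
B = 62 + 0.4 × (65 − 62) = 63.2 → 63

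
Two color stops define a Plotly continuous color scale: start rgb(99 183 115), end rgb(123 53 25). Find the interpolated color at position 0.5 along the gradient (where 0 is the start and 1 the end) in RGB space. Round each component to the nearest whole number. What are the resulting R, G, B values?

R = 99 + 0.5 × (123 − 99) = 99 + 0.5 × 24 = 111 → 111
G = 183 + 0.5 × (53 − 183) = 183 + 0.5 × -130 = 118 → 118
B = 115 + 0.5 × (25 − 115) = 115 + 0.5 × -90 = 70 → 70
So the blended color is (111, 118, 70), about #6f7646.

(111, 118, 70)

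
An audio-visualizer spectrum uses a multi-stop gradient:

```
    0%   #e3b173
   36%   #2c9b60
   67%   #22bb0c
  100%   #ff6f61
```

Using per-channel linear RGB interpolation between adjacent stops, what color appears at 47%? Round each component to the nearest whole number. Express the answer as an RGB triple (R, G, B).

47% lies between the 36% and 67% stops, so the local fraction is t = (47 − 36)/(67 − 36) = 11/31 ≈ 0.3548.
#2c9b60 → (44, 155, 96); #22bb0c → (34, 187, 12).
R = 44 + 0.3548 × (34 − 44) = 40.452 → 40
G = 155 + 0.3548 × (187 − 155) = 166.354 → 166
B = 96 + 0.3548 × (12 − 96) = 66.197 → 66

(40, 166, 66)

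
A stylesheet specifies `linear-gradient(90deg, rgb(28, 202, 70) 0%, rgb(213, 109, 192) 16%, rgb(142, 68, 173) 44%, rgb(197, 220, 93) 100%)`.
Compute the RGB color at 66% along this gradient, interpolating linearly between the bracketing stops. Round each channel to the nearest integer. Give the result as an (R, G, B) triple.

66% lies between the 44% and 100% stops, so the local fraction is t = (66 − 44)/(100 − 44) = 22/56 ≈ 0.3929.
R = 142 + 0.3929 × (197 − 142) = 163.609 → 164
G = 68 + 0.3929 × (220 − 68) = 127.721 → 128
B = 173 + 0.3929 × (93 − 173) = 141.568 → 142

(164, 128, 142)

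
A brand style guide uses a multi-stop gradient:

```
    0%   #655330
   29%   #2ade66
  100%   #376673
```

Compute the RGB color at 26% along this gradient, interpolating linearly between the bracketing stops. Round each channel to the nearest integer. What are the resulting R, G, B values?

26% lies between the 0% and 29% stops, so the local fraction is t = (26 − 0)/(29 − 0) = 26/29 ≈ 0.8966.
#655330 → (101, 83, 48); #2ade66 → (42, 222, 102).
R = 101 + 0.8966 × (42 − 101) = 48.101 → 48
G = 83 + 0.8966 × (222 − 83) = 207.627 → 208
B = 48 + 0.8966 × (102 − 48) = 96.416 → 96

(48, 208, 96)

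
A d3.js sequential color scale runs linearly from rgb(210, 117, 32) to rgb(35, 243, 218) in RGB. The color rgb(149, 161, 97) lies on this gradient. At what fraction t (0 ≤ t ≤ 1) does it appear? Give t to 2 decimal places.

Invert the lerp on the B channel (largest span, 186): t = (97 − 32) / (218 − 32) = 65/186 = 0.34946.
Check on R: (149 − 210)/(35 − 210) = 0.3486 ✓

0.35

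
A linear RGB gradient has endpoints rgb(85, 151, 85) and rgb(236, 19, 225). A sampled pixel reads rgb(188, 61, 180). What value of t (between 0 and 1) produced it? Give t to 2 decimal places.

0.68

Invert the lerp on the R channel (largest span, 151): t = (188 − 85) / (236 − 85) = 103/151 = 0.68212.
Check on G: (61 − 151)/(19 − 151) = 0.6818 ✓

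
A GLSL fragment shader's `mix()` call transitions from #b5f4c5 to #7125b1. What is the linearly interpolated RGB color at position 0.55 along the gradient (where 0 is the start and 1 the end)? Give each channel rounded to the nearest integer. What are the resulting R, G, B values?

#b5f4c5 → (181, 244, 197); #7125b1 → (113, 37, 177).
R = 181 + 0.55 × (113 − 181) = 181 + 0.55 × -68 = 143.6 → 144
G = 244 + 0.55 × (37 − 244) = 244 + 0.55 × -207 = 130.15 → 130
B = 197 + 0.55 × (177 − 197) = 197 + 0.55 × -20 = 186 → 186
So the blended color is (144, 130, 186), about #9082ba.

(144, 130, 186)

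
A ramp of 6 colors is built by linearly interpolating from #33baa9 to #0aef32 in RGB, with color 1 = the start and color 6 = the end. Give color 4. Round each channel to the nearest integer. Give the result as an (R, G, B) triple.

(26, 218, 98)

With 6 swatches and endpoints inclusive, swatch 4 sits at t = (4 − 1)/(6 − 1) = 3/5 ≈ 0.6.
#33baa9 → (51, 186, 169); #0aef32 → (10, 239, 50).
R = 51 + 0.6 × (10 − 51) = 26.4 → 26
G = 186 + 0.6 × (239 − 186) = 217.8 → 218
B = 169 + 0.6 × (50 − 169) = 97.6 → 98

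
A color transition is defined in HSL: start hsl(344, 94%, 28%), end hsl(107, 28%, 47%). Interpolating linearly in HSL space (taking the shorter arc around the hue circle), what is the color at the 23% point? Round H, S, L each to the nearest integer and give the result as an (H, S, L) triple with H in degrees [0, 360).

(12, 79, 32)

Hue: 107 − 344 = -237°, but |-237| > 180 so the shorter arc goes the other way: Δh = -237 + 360 = 123°.
H = 344 + 0.23 × (123) = 372.29 → 372 → 372 mod 360 = 12°
S = 94 + 0.23 × (28 − 94) = 78.82 → 79%
L = 28 + 0.23 × (47 − 28) = 32.37 → 32%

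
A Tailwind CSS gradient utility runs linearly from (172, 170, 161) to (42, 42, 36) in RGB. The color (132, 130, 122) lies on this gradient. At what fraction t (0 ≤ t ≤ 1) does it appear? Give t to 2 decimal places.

0.31

Invert the lerp on the R channel (largest span, 130): t = (132 − 172) / (42 − 172) = -40/-130 = 0.30769.
Check on G: (130 − 170)/(42 − 170) = 0.3125 ✓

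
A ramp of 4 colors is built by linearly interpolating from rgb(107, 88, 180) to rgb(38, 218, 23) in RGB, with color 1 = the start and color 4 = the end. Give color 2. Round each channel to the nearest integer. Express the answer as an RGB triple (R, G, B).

With 4 swatches and endpoints inclusive, swatch 2 sits at t = (2 − 1)/(4 − 1) = 1/3 ≈ 0.3333.
R = 107 + 0.3333 × (38 − 107) = 84.002 → 84
G = 88 + 0.3333 × (218 − 88) = 131.329 → 131
B = 180 + 0.3333 × (23 − 180) = 127.672 → 128

(84, 131, 128)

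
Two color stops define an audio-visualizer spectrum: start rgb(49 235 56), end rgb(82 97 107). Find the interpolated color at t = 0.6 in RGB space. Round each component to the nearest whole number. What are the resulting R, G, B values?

(69, 152, 87)

R = 49 + 0.6 × (82 − 49) = 49 + 0.6 × 33 = 68.8 → 69
G = 235 + 0.6 × (97 − 235) = 235 + 0.6 × -138 = 152.2 → 152
B = 56 + 0.6 × (107 − 56) = 56 + 0.6 × 51 = 86.6 → 87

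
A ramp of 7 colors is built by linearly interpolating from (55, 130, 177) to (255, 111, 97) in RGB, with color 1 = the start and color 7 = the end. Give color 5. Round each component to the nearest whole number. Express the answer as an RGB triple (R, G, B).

(188, 117, 124)

With 7 swatches and endpoints inclusive, swatch 5 sits at t = (5 − 1)/(7 − 1) = 4/6 ≈ 0.6667.
R = 55 + 0.6667 × (255 − 55) = 188.34 → 188
G = 130 + 0.6667 × (111 − 130) = 117.333 → 117
B = 177 + 0.6667 × (97 − 177) = 123.664 → 124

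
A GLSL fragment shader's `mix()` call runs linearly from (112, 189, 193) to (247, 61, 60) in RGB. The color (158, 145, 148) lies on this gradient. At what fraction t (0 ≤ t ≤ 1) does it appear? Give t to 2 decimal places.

Invert the lerp on the R channel (largest span, 135): t = (158 − 112) / (247 − 112) = 46/135 = 0.34074.
Check on G: (145 − 189)/(61 − 189) = 0.3438 ✓

0.34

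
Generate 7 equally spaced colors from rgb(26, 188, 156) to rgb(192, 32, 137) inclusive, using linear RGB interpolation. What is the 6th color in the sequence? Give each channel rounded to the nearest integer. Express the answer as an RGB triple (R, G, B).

(164, 58, 140)

With 7 swatches and endpoints inclusive, swatch 6 sits at t = (6 − 1)/(7 − 1) = 5/6 ≈ 0.8333.
R = 26 + 0.8333 × (192 − 26) = 164.328 → 164
G = 188 + 0.8333 × (32 − 188) = 58.005 → 58
B = 156 + 0.8333 × (137 − 156) = 140.167 → 140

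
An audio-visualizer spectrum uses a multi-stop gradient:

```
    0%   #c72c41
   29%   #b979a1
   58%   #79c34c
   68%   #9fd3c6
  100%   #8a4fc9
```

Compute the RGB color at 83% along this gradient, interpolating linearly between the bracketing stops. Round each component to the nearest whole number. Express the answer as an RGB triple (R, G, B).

83% lies between the 68% and 100% stops, so the local fraction is t = (83 − 68)/(100 − 68) = 15/32 ≈ 0.4688.
#9fd3c6 → (159, 211, 198); #8a4fc9 → (138, 79, 201).
R = 159 + 0.4688 × (138 − 159) = 149.155 → 149
G = 211 + 0.4688 × (79 − 211) = 149.118 → 149
B = 198 + 0.4688 × (201 − 198) = 199.406 → 199

(149, 149, 199)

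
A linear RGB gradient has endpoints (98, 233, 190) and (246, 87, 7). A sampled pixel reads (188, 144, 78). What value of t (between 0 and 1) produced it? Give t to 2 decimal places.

Invert the lerp on the B channel (largest span, 183): t = (78 − 190) / (7 − 190) = -112/-183 = 0.61202.
Check on R: (188 − 98)/(246 − 98) = 0.6081 ✓

0.61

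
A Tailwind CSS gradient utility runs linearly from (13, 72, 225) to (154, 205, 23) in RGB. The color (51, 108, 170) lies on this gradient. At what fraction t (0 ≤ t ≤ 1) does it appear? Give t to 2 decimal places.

0.27

Invert the lerp on the B channel (largest span, 202): t = (170 − 225) / (23 − 225) = -55/-202 = 0.27228.
Check on R: (51 − 13)/(154 − 13) = 0.2695 ✓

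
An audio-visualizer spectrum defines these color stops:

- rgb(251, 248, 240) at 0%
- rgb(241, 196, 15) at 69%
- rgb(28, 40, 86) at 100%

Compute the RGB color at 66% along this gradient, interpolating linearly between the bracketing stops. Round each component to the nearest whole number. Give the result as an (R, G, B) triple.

66% lies between the 0% and 69% stops, so the local fraction is t = (66 − 0)/(69 − 0) = 66/69 ≈ 0.9565.
R = 251 + 0.9565 × (241 − 251) = 241.435 → 241
G = 248 + 0.9565 × (196 − 248) = 198.262 → 198
B = 240 + 0.9565 × (15 − 240) = 24.787 → 25

(241, 198, 25)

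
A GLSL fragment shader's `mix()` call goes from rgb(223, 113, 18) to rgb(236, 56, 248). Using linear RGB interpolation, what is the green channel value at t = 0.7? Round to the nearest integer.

G = 113 + 0.7 × (56 − 113) = 73.1 → 73

73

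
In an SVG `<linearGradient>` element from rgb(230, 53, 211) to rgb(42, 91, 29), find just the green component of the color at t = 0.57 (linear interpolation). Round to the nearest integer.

75

G = 53 + 0.57 × (91 − 53) = 74.66 → 75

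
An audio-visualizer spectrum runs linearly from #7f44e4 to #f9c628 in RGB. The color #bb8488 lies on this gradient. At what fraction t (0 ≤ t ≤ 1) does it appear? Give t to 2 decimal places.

Invert the lerp on the B channel (largest span, 188): t = (136 − 228) / (40 − 228) = -92/-188 = 0.48936.
Check on R: (187 − 127)/(249 − 127) = 0.4918 ✓

0.49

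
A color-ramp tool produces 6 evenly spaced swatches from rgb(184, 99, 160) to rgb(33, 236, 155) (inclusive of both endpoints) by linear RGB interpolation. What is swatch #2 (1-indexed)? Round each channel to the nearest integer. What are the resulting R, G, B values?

With 6 swatches and endpoints inclusive, swatch 2 sits at t = (2 − 1)/(6 − 1) = 1/5 ≈ 0.2.
R = 184 + 0.2 × (33 − 184) = 153.8 → 154
G = 99 + 0.2 × (236 − 99) = 126.4 → 126
B = 160 + 0.2 × (155 − 160) = 159 → 159

(154, 126, 159)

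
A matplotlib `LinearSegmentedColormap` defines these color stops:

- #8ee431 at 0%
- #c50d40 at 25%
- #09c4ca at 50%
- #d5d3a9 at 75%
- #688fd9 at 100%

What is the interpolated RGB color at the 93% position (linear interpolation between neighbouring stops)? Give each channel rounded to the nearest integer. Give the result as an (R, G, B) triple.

93% lies between the 75% and 100% stops, so the local fraction is t = (93 − 75)/(100 − 75) = 18/25 ≈ 0.72.
#d5d3a9 → (213, 211, 169); #688fd9 → (104, 143, 217).
R = 213 + 0.72 × (104 − 213) = 134.52 → 135
G = 211 + 0.72 × (143 − 211) = 162.04 → 162
B = 169 + 0.72 × (217 − 169) = 203.56 → 204

(135, 162, 204)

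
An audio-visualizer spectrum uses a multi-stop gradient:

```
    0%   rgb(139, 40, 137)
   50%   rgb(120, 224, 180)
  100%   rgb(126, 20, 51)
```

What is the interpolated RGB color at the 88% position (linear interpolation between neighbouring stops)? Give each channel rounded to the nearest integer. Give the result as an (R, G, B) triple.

88% lies between the 50% and 100% stops, so the local fraction is t = (88 − 50)/(100 − 50) = 38/50 ≈ 0.76.
R = 120 + 0.76 × (126 − 120) = 124.56 → 125
G = 224 + 0.76 × (20 − 224) = 68.96 → 69
B = 180 + 0.76 × (51 − 180) = 81.96 → 82

(125, 69, 82)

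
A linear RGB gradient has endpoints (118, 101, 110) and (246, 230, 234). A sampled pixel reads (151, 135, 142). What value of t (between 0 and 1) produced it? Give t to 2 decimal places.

Invert the lerp on the G channel (largest span, 129): t = (135 − 101) / (230 − 101) = 34/129 = 0.26357.
Check on R: (151 − 118)/(246 − 118) = 0.2578 ✓

0.26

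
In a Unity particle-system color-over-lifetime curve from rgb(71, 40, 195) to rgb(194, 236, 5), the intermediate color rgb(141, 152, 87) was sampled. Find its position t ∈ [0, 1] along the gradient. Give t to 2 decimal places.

0.57

Invert the lerp on the G channel (largest span, 196): t = (152 − 40) / (236 − 40) = 112/196 = 0.57143.
Check on R: (141 − 71)/(194 − 71) = 0.5691 ✓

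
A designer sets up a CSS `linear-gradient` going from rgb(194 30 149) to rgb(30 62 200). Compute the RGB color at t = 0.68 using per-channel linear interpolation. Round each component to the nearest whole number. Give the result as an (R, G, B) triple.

(82, 52, 184)

R = 194 + 0.68 × (30 − 194) = 194 + 0.68 × -164 = 82.48 → 82
G = 30 + 0.68 × (62 − 30) = 30 + 0.68 × 32 = 51.76 → 52
B = 149 + 0.68 × (200 − 149) = 149 + 0.68 × 51 = 183.68 → 184
So the blended color is (82, 52, 184), about #5234b8.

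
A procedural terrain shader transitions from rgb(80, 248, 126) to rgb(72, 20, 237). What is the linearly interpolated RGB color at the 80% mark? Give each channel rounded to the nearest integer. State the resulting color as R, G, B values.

80% corresponds to t = 0.8.
R = 80 + 0.8 × (72 − 80) = 80 + 0.8 × -8 = 73.6 → 74
G = 248 + 0.8 × (20 − 248) = 248 + 0.8 × -228 = 65.6 → 66
B = 126 + 0.8 × (237 − 126) = 126 + 0.8 × 111 = 214.8 → 215
So the blended color is (74, 66, 215), about #4a42d7.

(74, 66, 215)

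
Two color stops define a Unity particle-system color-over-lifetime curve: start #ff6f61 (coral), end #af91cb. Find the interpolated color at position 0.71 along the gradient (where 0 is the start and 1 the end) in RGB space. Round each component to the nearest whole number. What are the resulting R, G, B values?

(198, 135, 172)

#ff6f61 → (255, 111, 97); #af91cb → (175, 145, 203).
R = 255 + 0.71 × (175 − 255) = 255 + 0.71 × -80 = 198.2 → 198
G = 111 + 0.71 × (145 − 111) = 111 + 0.71 × 34 = 135.14 → 135
B = 97 + 0.71 × (203 − 97) = 97 + 0.71 × 106 = 172.26 → 172
So the blended color is (198, 135, 172), about #c687ac.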